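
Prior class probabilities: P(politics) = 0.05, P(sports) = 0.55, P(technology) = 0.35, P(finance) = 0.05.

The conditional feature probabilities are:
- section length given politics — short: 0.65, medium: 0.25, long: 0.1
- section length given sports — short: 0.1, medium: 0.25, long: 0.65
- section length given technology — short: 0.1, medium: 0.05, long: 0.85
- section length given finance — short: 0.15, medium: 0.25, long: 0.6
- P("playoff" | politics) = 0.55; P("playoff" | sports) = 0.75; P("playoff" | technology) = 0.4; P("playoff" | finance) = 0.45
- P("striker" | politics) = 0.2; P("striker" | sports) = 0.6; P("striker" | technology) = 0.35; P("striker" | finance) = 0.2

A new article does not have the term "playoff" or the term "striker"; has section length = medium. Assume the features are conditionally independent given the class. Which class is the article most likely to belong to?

sports

politics: 0.05 × 0.25 × (1−0.55) × (1−0.2) = 0.0045
sports: 0.55 × 0.25 × (1−0.75) × (1−0.6) = 0.01375
technology: 0.35 × 0.05 × (1−0.4) × (1−0.35) = 0.006825
finance: 0.05 × 0.25 × (1−0.45) × (1−0.2) = 0.0055
Highest score → sports.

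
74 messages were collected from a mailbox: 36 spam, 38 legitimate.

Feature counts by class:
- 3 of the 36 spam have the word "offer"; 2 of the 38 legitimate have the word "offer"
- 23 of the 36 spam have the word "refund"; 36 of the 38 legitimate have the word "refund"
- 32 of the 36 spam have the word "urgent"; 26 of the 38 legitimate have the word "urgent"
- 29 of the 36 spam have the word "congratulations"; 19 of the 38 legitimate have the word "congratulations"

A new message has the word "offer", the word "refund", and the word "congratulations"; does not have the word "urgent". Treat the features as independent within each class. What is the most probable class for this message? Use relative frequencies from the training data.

spam: (36/74) × (3/36) × (23/36) × (4/36) × (29/36) ≈ 0.00231829
legitimate: (38/74) × (2/38) × (36/38) × (12/38) × (19/38) ≈ 0.00404282
Highest score → legitimate.

legitimate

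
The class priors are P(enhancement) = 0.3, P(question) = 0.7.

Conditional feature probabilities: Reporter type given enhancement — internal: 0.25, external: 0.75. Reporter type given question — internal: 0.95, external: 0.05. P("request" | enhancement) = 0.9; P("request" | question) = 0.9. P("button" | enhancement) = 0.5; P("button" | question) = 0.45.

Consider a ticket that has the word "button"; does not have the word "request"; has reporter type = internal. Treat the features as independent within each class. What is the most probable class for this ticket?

enhancement: 0.3 × 0.25 × (1−0.9) × 0.5 = 0.00375
question: 0.7 × 0.95 × (1−0.9) × 0.45 = 0.029925
Highest score → question.

question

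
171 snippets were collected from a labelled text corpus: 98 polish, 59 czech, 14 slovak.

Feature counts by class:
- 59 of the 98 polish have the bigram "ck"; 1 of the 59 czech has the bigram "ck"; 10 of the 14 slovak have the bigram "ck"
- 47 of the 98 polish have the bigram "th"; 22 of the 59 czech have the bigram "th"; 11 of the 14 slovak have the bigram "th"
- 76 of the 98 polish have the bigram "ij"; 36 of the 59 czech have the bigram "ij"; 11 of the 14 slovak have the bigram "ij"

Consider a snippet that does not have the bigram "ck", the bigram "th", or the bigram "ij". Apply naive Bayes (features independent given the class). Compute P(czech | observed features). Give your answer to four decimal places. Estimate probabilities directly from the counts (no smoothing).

polish: (98/171) × (39/98) × (51/98) × (22/98) ≈ 0.0266446
czech: (59/171) × (58/59) × (37/59) × (23/59) ≈ 0.0829196
slovak: (14/171) × (4/14) × (3/14) × (3/14) ≈ 0.00107411
P(czech | x) = 0.0829196 / 0.11063831 ≈ 0.7495

0.7495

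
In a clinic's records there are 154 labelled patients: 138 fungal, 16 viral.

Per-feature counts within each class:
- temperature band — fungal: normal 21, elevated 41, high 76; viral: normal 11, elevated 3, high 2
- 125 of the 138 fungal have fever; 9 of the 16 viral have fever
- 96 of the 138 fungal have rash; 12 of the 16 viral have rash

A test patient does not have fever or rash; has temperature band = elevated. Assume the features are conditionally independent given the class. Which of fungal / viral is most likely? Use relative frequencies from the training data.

fungal

fungal: (138/154) × (41/138) × (13/138) × (42/138) ≈ 0.00763304
viral: (16/154) × (3/16) × (7/16) × (4/16) ≈ 0.00213068
Highest score → fungal.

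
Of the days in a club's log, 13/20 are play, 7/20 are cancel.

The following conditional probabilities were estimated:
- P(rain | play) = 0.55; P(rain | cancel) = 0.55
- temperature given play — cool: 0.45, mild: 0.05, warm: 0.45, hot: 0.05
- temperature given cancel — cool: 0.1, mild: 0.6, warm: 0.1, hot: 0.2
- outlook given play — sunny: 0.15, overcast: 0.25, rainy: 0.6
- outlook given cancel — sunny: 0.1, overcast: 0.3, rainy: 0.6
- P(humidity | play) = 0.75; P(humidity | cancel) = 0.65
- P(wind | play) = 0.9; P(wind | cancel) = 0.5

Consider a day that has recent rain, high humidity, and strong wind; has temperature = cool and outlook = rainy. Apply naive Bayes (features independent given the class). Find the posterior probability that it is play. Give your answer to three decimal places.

play: 0.65 × 0.55 × 0.45 × 0.6 × 0.75 × 0.9 = 0.065154375
cancel: 0.35 × 0.55 × 0.1 × 0.6 × 0.65 × 0.5 = 0.00375375
P(play | x) = 0.065154375 / 0.068908125 ≈ 0.946

0.946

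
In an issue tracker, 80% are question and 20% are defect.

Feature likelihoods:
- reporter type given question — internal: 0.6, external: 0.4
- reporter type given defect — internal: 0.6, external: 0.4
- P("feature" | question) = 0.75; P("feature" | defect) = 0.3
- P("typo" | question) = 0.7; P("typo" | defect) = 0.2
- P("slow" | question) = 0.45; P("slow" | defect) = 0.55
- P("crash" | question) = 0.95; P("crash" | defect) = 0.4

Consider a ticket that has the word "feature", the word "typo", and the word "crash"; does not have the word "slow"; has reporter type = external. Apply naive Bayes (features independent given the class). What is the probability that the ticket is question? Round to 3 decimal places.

0.990

question: 0.8 × 0.4 × 0.75 × 0.7 × (1−0.45) × 0.95 = 0.08778
defect: 0.2 × 0.4 × 0.3 × 0.2 × (1−0.55) × 0.4 = 0.000864
P(question | x) = 0.08778 / 0.088644 ≈ 0.990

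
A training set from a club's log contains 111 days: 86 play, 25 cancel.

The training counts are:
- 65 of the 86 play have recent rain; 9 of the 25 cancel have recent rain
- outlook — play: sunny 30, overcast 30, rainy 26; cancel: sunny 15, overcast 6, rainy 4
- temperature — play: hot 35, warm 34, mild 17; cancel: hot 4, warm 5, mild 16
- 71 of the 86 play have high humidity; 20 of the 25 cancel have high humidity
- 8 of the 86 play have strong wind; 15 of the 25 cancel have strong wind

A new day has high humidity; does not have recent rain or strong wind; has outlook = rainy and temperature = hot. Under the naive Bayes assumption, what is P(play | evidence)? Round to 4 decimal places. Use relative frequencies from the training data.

0.9366

play: (86/111) × (21/86) × (26/86) × (35/86) × (71/86) × (78/86) ≈ 0.01743
cancel: (25/111) × (16/25) × (4/25) × (4/25) × (20/25) × (10/25) ≈ 0.00118083
P(play | x) = 0.01743 / 0.01861083 ≈ 0.9366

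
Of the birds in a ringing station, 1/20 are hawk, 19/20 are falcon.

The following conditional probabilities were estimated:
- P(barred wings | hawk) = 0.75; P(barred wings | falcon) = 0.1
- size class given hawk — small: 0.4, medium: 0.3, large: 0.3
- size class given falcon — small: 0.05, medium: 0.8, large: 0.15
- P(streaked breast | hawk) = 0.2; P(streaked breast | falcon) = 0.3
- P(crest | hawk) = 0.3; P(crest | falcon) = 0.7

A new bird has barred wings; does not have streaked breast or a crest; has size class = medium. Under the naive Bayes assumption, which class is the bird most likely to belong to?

hawk: 0.05 × 0.75 × 0.3 × (1−0.2) × (1−0.3) = 0.0063
falcon: 0.95 × 0.1 × 0.8 × (1−0.3) × (1−0.7) = 0.01596
Highest score → falcon.

falcon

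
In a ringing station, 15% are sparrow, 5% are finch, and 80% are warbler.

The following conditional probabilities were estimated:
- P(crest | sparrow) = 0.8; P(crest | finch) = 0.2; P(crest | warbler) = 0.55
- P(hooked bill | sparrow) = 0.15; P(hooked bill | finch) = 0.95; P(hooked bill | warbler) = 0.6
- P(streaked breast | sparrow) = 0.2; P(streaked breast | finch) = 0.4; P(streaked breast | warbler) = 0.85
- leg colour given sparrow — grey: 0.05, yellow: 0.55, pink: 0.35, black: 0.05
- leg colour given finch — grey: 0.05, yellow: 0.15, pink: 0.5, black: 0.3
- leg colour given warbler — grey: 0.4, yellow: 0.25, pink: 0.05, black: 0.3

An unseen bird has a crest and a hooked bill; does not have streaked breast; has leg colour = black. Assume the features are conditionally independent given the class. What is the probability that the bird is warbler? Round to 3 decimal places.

0.830

sparrow: 0.15 × 0.8 × 0.15 × (1−0.2) × 0.05 = 0.00072
finch: 0.05 × 0.2 × 0.95 × (1−0.4) × 0.3 = 0.00171
warbler: 0.8 × 0.55 × 0.6 × (1−0.85) × 0.3 = 0.01188
P(warbler | x) = 0.01188 / 0.01431 ≈ 0.830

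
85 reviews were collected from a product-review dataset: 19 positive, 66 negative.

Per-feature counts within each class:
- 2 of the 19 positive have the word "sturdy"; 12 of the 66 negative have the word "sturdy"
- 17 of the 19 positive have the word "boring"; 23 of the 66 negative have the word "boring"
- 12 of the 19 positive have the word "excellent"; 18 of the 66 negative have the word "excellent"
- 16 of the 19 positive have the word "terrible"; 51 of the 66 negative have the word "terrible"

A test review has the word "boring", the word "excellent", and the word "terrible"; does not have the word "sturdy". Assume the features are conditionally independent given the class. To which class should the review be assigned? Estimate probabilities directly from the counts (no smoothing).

positive: (19/85) × (17/19) × (17/19) × (12/19) × (16/19) ≈ 0.0951742
negative: (66/85) × (54/66) × (23/66) × (18/66) × (51/66) ≈ 0.0466566
Highest score → positive.

positive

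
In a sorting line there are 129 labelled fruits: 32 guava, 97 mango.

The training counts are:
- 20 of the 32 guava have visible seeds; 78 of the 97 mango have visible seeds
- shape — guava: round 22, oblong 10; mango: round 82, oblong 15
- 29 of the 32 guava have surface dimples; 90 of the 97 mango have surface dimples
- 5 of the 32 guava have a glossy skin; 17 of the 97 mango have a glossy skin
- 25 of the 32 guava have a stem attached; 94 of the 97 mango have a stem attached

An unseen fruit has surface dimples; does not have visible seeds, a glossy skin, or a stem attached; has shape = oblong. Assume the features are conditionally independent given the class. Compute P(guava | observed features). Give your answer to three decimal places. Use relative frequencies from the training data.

0.900

guava: (32/129) × (12/32) × (10/32) × (29/32) × (27/32) × (7/32) ≈ 0.00486241
mango: (97/129) × (19/97) × (15/97) × (90/97) × (80/97) × (3/97) ≈ 0.000539041
P(guava | x) = 0.00486241 / 0.005401451 ≈ 0.900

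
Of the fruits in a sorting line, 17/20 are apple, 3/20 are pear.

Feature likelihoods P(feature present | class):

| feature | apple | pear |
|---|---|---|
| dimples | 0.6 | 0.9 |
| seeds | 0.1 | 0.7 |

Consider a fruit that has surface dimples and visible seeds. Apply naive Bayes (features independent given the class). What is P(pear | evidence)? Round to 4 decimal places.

0.6495

apple: 0.85 × 0.6 × 0.1 = 0.051
pear: 0.15 × 0.9 × 0.7 = 0.0945
P(pear | x) = 0.0945 / 0.1455 ≈ 0.6495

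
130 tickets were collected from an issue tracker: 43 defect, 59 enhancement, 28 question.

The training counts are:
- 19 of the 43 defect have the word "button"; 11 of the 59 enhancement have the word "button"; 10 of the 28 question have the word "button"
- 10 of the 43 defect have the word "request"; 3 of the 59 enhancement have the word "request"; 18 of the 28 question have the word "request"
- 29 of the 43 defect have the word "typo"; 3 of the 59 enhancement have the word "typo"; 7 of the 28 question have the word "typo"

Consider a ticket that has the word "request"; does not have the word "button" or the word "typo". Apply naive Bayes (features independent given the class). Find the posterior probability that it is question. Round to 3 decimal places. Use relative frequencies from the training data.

defect: (43/130) × (24/43) × (10/43) × (14/43) ≈ 0.0139784
enhancement: (59/130) × (48/59) × (3/59) × (56/59) ≈ 0.0178198
question: (28/130) × (18/28) × (18/28) × (21/28) ≈ 0.0667582
P(question | x) = 0.0667582 / 0.0985564 ≈ 0.677

0.677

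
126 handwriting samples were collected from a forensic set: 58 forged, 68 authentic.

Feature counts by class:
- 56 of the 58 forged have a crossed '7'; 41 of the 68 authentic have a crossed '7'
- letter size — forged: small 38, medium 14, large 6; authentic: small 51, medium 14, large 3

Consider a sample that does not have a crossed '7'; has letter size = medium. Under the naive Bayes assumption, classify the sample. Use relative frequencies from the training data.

forged: (58/126) × (2/58) × (14/58) ≈ 0.00383142
authentic: (68/126) × (27/68) × (14/68) ≈ 0.0441176
Highest score → authentic.

authentic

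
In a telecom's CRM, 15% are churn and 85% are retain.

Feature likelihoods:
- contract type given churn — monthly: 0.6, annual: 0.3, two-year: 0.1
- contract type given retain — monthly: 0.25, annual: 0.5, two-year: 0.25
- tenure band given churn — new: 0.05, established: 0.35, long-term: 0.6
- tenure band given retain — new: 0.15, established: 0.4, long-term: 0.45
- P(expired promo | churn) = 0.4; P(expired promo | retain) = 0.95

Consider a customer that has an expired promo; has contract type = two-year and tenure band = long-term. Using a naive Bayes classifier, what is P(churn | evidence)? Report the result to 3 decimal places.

0.038

churn: 0.15 × 0.1 × 0.6 × 0.4 = 0.0036
retain: 0.85 × 0.25 × 0.45 × 0.95 = 0.09084375
P(churn | x) = 0.0036 / 0.09444375 ≈ 0.038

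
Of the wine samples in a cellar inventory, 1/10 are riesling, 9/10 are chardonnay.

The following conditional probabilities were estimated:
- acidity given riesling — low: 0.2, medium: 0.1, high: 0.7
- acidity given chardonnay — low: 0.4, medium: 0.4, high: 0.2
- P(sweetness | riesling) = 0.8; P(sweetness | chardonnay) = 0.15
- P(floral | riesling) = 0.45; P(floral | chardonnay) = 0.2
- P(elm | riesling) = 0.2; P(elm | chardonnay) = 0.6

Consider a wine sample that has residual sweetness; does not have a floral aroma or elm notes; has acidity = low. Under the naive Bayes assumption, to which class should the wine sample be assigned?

riesling: 0.1 × 0.2 × 0.8 × (1−0.45) × (1−0.2) = 0.00704
chardonnay: 0.9 × 0.4 × 0.15 × (1−0.2) × (1−0.6) = 0.01728
Highest score → chardonnay.

chardonnay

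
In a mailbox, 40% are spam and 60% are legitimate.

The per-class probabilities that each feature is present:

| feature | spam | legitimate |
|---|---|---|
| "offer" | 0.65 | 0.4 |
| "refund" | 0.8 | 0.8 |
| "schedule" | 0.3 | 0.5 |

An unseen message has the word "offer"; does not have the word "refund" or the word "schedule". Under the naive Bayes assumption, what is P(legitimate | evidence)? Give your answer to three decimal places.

0.397

spam: 0.4 × 0.65 × (1−0.8) × (1−0.3) = 0.0364
legitimate: 0.6 × 0.4 × (1−0.8) × (1−0.5) = 0.024
P(legitimate | x) = 0.024 / 0.0604 ≈ 0.397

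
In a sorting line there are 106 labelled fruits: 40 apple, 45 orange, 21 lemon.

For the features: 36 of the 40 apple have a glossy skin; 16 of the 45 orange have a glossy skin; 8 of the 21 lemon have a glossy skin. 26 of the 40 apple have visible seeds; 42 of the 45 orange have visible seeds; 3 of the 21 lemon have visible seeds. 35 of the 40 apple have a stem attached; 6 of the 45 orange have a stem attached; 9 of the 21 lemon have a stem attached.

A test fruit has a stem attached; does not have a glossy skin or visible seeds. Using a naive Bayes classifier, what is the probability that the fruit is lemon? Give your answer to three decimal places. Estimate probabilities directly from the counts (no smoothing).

0.763

apple: (40/106) × (4/40) × (14/40) × (35/40) ≈ 0.0115566
orange: (45/106) × (29/45) × (3/45) × (6/45) ≈ 0.00243187
lemon: (21/106) × (13/21) × (18/21) × (9/21) ≈ 0.045052
P(lemon | x) = 0.045052 / 0.05904047 ≈ 0.763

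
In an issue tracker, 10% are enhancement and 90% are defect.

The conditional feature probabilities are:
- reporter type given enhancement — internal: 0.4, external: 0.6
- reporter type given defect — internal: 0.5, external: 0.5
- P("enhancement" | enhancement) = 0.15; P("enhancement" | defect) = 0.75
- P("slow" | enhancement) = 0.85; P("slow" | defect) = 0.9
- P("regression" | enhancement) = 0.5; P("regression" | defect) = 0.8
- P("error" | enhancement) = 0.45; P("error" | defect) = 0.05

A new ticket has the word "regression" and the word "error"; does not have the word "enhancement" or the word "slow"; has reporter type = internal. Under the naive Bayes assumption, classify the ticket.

enhancement

enhancement: 0.1 × 0.4 × (1−0.15) × (1−0.85) × 0.5 × 0.45 = 0.0011475
defect: 0.9 × 0.5 × (1−0.75) × (1−0.9) × 0.8 × 0.05 = 0.00045
Highest score → enhancement.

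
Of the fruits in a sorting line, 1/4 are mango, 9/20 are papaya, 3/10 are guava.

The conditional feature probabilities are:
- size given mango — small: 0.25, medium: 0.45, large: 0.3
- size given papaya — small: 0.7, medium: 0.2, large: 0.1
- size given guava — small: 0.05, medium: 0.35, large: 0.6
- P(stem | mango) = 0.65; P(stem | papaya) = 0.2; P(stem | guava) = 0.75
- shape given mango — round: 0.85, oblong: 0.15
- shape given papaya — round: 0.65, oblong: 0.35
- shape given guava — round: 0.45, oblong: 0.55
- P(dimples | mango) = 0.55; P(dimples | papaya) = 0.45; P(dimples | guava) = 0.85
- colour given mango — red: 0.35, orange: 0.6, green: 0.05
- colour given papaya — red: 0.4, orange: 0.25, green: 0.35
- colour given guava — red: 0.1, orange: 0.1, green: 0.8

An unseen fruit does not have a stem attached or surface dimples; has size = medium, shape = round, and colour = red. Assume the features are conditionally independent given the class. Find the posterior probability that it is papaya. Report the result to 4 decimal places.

0.6539

mango: 0.25 × 0.45 × (1−0.65) × 0.85 × (1−0.55) × 0.35 = 0.005271328125
papaya: 0.45 × 0.2 × (1−0.2) × 0.65 × (1−0.45) × 0.4 = 0.010296
guava: 0.3 × 0.35 × (1−0.75) × 0.45 × (1−0.85) × 0.1 = 0.0001771875
P(papaya | x) = 0.010296 / 0.015744515625 ≈ 0.6539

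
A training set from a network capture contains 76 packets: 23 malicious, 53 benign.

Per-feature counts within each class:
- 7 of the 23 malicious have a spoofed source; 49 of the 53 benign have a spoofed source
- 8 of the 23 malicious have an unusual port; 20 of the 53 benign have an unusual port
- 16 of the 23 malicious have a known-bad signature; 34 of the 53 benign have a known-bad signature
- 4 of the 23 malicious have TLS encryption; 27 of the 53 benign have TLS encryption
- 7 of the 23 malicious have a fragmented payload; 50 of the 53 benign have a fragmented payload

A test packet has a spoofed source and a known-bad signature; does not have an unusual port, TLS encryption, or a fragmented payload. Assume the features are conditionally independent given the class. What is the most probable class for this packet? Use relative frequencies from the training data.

malicious: (23/76) × (7/23) × (15/23) × (16/23) × (19/23) × (16/23) ≈ 0.0240136
benign: (53/76) × (49/53) × (33/53) × (34/53) × (26/53) × (3/53) ≈ 0.00715099
Highest score → malicious.

malicious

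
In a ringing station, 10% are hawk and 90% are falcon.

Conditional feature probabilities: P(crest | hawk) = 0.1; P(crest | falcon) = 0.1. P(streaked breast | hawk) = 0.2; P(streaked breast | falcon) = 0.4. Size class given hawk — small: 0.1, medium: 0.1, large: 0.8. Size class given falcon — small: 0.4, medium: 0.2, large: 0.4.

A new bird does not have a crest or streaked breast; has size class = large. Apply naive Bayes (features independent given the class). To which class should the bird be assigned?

falcon

hawk: 0.1 × (1−0.1) × (1−0.2) × 0.8 = 0.0576
falcon: 0.9 × (1−0.1) × (1−0.4) × 0.4 = 0.1944
Highest score → falcon.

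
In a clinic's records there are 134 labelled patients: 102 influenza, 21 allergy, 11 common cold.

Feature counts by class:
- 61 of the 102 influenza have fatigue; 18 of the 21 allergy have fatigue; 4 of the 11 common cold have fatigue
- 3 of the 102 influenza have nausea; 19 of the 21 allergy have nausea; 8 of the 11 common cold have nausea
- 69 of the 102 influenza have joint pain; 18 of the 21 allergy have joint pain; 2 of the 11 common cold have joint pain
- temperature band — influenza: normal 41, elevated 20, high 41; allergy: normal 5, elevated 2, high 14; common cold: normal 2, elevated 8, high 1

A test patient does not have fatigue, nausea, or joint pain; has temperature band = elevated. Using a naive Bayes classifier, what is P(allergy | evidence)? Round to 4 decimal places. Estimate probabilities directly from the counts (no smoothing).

0.0011

influenza: (102/134) × (41/102) × (99/102) × (33/102) × (20/102) ≈ 0.018839
allergy: (21/134) × (3/21) × (2/21) × (3/21) × (2/21) ≈ 0.0000290095
common cold: (11/134) × (7/11) × (3/11) × (9/11) × (8/11) ≈ 0.00847752
P(allergy | x) = 0.0000290095 / 0.0273455295 ≈ 0.0011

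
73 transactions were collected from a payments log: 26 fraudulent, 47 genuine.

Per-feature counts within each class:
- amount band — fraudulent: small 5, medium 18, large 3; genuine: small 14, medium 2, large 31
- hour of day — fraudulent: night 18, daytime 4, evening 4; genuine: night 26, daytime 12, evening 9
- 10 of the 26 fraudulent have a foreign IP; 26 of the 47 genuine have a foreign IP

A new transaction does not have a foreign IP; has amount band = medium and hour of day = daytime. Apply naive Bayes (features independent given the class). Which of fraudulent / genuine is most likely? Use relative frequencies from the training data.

fraudulent: (26/73) × (18/26) × (4/26) × (16/26) ≈ 0.0233444
genuine: (47/73) × (2/47) × (12/47) × (21/47) ≈ 0.00312545
Highest score → fraudulent.

fraudulent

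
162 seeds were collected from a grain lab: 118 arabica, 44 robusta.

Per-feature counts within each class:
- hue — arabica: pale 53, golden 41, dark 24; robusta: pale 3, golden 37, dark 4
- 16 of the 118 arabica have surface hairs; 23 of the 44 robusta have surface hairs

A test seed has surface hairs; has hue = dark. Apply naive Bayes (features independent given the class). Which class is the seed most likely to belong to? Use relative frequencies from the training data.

arabica

arabica: (118/162) × (24/118) × (16/118) ≈ 0.0200879
robusta: (44/162) × (4/44) × (23/44) ≈ 0.0129068
Highest score → arabica.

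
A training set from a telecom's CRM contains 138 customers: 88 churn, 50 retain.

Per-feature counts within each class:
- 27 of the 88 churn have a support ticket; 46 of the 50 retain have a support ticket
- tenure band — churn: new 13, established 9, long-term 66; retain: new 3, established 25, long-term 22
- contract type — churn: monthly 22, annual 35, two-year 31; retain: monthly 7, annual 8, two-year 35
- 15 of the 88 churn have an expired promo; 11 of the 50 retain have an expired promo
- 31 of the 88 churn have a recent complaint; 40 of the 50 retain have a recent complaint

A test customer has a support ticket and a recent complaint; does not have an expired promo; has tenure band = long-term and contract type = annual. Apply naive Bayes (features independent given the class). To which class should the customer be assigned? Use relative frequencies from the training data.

churn: (88/138) × (27/88) × (66/88) × (35/88) × (73/88) × (31/88) ≈ 0.017055
retain: (50/138) × (46/50) × (22/50) × (8/50) × (39/50) × (40/50) = 0.0146432
Highest score → churn.

churn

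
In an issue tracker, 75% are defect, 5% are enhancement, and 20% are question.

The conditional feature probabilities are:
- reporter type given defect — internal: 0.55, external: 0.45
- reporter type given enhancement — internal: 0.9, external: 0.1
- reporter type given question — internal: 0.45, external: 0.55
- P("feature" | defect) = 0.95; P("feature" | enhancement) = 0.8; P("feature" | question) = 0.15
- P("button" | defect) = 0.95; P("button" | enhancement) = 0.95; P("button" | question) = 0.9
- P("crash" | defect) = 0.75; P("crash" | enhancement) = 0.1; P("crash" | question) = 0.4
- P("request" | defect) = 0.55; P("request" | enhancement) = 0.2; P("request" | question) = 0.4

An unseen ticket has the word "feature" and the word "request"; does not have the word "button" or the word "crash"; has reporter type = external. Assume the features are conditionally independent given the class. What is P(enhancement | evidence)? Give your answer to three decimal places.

defect: 0.75 × 0.45 × 0.95 × (1−0.95) × (1−0.75) × 0.55 = 0.002204296875
enhancement: 0.05 × 0.1 × 0.8 × (1−0.95) × (1−0.1) × 0.2 = 0.000036
question: 0.2 × 0.55 × 0.15 × (1−0.9) × (1−0.4) × 0.4 = 0.000396
P(enhancement | x) = 0.000036 / 0.002636296875 ≈ 0.014

0.014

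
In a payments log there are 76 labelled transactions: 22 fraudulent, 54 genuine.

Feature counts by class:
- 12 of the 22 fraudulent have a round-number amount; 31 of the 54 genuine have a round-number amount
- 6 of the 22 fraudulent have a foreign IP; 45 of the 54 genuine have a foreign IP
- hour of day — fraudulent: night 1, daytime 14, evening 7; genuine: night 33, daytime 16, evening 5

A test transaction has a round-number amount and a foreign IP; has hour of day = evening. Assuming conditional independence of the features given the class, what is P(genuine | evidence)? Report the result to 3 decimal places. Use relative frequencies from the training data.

0.697

fraudulent: (22/76) × (12/22) × (6/22) × (7/22) ≈ 0.0137016
genuine: (54/76) × (31/54) × (45/54) × (5/54) ≈ 0.0314734
P(genuine | x) = 0.0314734 / 0.045175 ≈ 0.697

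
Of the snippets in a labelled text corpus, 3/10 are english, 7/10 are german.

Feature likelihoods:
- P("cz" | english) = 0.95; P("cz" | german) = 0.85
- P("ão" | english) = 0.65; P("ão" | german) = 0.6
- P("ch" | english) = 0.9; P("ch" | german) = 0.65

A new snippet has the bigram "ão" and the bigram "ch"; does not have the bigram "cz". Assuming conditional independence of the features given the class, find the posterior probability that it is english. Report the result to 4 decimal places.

0.1765

english: 0.3 × (1−0.95) × 0.65 × 0.9 = 0.008775
german: 0.7 × (1−0.85) × 0.6 × 0.65 = 0.04095
P(english | x) = 0.008775 / 0.049725 ≈ 0.1765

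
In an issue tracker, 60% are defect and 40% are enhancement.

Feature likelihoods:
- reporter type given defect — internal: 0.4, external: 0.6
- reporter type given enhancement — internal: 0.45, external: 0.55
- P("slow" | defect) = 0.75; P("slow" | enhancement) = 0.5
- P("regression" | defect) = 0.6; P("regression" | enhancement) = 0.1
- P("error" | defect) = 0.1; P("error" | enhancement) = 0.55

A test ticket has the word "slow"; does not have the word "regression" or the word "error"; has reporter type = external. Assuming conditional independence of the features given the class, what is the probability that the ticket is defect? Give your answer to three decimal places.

defect: 0.6 × 0.6 × 0.75 × (1−0.6) × (1−0.1) = 0.0972
enhancement: 0.4 × 0.55 × 0.5 × (1−0.1) × (1−0.55) = 0.04455
P(defect | x) = 0.0972 / 0.14175 ≈ 0.686

0.686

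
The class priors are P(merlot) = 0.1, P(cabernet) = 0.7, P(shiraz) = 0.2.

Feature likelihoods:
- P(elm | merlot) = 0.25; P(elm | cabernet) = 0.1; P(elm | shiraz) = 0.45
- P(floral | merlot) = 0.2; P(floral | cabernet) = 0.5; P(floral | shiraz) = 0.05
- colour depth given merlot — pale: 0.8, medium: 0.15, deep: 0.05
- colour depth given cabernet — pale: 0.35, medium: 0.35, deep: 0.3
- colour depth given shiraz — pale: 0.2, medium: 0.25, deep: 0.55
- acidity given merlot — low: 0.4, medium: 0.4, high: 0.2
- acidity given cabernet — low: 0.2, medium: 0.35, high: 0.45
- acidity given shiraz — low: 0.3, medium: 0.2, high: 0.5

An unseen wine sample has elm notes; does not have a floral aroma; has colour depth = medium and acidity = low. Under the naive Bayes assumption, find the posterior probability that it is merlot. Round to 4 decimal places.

merlot: 0.1 × 0.25 × (1−0.2) × 0.15 × 0.4 = 0.0012
cabernet: 0.7 × 0.1 × (1−0.5) × 0.35 × 0.2 = 0.00245
shiraz: 0.2 × 0.45 × (1−0.05) × 0.25 × 0.3 = 0.0064125
P(merlot | x) = 0.0012 / 0.0100625 ≈ 0.1193

0.1193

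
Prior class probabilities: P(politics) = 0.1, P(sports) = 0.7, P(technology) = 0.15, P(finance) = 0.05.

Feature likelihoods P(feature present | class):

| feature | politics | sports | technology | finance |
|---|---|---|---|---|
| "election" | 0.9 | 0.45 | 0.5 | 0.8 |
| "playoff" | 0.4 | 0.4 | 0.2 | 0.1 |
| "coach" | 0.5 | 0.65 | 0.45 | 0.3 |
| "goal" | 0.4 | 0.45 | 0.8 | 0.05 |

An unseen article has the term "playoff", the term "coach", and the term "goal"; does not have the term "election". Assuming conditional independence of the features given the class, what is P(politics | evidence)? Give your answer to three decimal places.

politics: 0.1 × (1−0.9) × 0.4 × 0.5 × 0.4 = 0.0008
sports: 0.7 × (1−0.45) × 0.4 × 0.65 × 0.45 = 0.045045
technology: 0.15 × (1−0.5) × 0.2 × 0.45 × 0.8 = 0.0054
finance: 0.05 × (1−0.8) × 0.1 × 0.3 × 0.05 = 0.000015
P(politics | x) = 0.0008 / 0.05126 ≈ 0.016

0.016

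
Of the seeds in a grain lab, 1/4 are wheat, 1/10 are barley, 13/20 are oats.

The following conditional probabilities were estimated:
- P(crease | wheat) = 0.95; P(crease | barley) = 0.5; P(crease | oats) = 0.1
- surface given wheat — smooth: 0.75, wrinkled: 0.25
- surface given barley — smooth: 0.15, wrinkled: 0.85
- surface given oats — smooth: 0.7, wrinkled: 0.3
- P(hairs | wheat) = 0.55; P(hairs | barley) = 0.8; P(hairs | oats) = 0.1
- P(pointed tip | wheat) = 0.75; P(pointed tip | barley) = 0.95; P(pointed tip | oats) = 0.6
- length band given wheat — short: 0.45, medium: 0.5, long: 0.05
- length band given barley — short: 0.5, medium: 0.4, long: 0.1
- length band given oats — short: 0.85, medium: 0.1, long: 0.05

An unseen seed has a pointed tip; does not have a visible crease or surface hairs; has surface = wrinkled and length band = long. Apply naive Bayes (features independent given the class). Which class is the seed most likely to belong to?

oats

wheat: 0.25 × (1−0.95) × 0.25 × (1−0.55) × 0.75 × 0.05 = 0.000052734375
barley: 0.1 × (1−0.5) × 0.85 × (1−0.8) × 0.95 × 0.1 = 0.0008075
oats: 0.65 × (1−0.1) × 0.3 × (1−0.1) × 0.6 × 0.05 = 0.0047385
Highest score → oats.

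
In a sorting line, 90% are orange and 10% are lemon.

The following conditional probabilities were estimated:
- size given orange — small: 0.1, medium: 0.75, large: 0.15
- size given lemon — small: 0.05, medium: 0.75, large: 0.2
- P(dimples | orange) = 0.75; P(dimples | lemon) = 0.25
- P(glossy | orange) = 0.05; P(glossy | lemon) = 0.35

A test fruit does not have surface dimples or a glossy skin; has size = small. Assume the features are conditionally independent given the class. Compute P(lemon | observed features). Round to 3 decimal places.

orange: 0.9 × 0.1 × (1−0.75) × (1−0.05) = 0.021375
lemon: 0.1 × 0.05 × (1−0.25) × (1−0.35) = 0.0024375
P(lemon | x) = 0.0024375 / 0.0238125 ≈ 0.102

0.102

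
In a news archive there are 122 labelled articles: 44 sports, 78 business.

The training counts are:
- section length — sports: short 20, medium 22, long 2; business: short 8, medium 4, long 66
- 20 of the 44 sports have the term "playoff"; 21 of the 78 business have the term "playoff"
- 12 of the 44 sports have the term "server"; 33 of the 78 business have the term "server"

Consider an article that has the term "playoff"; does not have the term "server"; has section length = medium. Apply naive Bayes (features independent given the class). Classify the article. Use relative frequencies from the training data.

sports

sports: (44/122) × (22/44) × (20/44) × (32/44) ≈ 0.0596125
business: (78/122) × (4/78) × (21/78) × (45/78) ≈ 0.00509264
Highest score → sports.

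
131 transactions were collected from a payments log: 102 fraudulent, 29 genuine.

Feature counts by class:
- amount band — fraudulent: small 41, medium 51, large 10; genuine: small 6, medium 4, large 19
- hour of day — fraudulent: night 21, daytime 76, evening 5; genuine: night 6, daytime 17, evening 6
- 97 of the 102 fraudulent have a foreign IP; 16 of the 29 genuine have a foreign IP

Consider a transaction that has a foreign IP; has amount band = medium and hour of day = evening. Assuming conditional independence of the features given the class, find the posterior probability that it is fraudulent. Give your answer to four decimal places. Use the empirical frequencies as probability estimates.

0.8389

fraudulent: (102/131) × (51/102) × (5/102) × (97/102) ≈ 0.0181485
genuine: (29/131) × (4/29) × (6/29) × (16/29) ≈ 0.00348549
P(fraudulent | x) = 0.0181485 / 0.02163399 ≈ 0.8389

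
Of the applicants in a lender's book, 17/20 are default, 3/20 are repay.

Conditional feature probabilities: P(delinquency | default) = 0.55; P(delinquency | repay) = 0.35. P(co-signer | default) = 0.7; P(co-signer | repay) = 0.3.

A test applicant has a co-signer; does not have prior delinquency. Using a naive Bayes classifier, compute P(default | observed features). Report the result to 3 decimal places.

default: 0.85 × (1−0.55) × 0.7 = 0.26775
repay: 0.15 × (1−0.35) × 0.3 = 0.02925
P(default | x) = 0.26775 / 0.297 ≈ 0.902

0.902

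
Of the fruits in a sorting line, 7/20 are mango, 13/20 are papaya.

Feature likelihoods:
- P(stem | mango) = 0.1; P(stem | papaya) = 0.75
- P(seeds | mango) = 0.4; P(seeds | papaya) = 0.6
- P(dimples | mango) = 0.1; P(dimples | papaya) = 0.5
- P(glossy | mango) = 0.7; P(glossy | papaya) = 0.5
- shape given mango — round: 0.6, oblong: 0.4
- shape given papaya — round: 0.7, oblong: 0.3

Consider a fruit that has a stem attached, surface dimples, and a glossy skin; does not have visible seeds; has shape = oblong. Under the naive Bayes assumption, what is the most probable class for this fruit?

papaya

mango: 0.35 × 0.1 × (1−0.4) × 0.1 × 0.7 × 0.4 = 0.000588
papaya: 0.65 × 0.75 × (1−0.6) × 0.5 × 0.5 × 0.3 = 0.014625
Highest score → papaya.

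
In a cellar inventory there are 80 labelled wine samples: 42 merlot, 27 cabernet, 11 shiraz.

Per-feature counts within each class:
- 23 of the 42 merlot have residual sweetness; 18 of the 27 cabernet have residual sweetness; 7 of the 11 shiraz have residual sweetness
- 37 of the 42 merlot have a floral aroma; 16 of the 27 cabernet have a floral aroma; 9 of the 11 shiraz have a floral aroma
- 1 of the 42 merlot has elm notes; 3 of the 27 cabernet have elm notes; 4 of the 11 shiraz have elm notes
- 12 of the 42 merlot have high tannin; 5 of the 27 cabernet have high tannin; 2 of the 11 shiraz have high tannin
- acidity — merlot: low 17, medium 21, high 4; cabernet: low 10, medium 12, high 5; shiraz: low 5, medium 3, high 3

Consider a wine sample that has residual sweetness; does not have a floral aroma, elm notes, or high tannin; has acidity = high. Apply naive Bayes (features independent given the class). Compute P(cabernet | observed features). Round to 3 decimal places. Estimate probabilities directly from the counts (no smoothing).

0.731

merlot: (42/80) × (23/42) × (5/42) × (41/42) × (30/42) × (4/42) ≈ 0.00227288
cabernet: (27/80) × (18/27) × (11/27) × (24/27) × (22/27) × (5/27) ≈ 0.0122949
shiraz: (11/80) × (7/11) × (2/11) × (7/11) × (9/11) × (3/11) ≈ 0.00225907
P(cabernet | x) = 0.0122949 / 0.01682685 ≈ 0.731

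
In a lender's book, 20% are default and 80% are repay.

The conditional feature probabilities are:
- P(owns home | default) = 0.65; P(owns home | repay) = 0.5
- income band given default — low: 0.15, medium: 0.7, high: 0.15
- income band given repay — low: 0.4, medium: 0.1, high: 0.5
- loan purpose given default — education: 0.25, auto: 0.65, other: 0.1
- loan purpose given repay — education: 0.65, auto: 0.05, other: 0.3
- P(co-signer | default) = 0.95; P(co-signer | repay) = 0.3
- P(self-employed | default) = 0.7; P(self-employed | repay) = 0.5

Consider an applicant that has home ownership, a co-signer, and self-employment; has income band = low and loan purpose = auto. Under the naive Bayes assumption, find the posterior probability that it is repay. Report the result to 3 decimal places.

default: 0.2 × 0.65 × 0.15 × 0.65 × 0.95 × 0.7 = 0.008428875
repay: 0.8 × 0.5 × 0.4 × 0.05 × 0.3 × 0.5 = 0.0012
P(repay | x) = 0.0012 / 0.009628875 ≈ 0.125

0.125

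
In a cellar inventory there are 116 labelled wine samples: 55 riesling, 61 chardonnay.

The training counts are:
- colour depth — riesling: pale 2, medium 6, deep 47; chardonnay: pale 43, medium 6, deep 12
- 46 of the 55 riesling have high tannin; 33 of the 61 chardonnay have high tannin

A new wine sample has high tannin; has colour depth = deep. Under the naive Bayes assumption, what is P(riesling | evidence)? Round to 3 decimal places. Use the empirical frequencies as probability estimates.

riesling: (55/116) × (47/55) × (46/55) ≈ 0.338871
chardonnay: (61/116) × (12/61) × (33/61) ≈ 0.0559638
P(riesling | x) = 0.338871 / 0.3948348 ≈ 0.858

0.858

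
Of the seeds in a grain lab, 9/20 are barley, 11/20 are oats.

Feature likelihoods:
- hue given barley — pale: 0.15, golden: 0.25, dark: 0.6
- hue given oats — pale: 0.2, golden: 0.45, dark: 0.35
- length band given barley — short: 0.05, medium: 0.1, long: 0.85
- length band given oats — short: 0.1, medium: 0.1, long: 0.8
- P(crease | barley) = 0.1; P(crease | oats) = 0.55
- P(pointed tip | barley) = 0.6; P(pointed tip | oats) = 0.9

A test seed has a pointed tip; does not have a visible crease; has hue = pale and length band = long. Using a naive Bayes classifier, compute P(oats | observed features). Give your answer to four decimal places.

0.5350

barley: 0.45 × 0.15 × 0.85 × (1−0.1) × 0.6 = 0.0309825
oats: 0.55 × 0.2 × 0.8 × (1−0.55) × 0.9 = 0.03564
P(oats | x) = 0.03564 / 0.0666225 ≈ 0.5350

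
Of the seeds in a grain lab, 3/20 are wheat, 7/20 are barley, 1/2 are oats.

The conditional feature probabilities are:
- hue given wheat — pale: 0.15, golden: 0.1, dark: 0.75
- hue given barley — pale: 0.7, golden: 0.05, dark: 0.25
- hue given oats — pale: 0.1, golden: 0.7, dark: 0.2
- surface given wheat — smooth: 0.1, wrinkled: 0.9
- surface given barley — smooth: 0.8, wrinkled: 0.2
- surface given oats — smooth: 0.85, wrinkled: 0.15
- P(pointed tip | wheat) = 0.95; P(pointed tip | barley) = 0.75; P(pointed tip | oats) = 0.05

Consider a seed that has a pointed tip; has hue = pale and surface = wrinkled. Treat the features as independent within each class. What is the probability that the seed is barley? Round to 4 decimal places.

0.6520

wheat: 0.15 × 0.15 × 0.9 × 0.95 = 0.0192375
barley: 0.35 × 0.7 × 0.2 × 0.75 = 0.03675
oats: 0.5 × 0.1 × 0.15 × 0.05 = 0.000375
P(barley | x) = 0.03675 / 0.0563625 ≈ 0.6520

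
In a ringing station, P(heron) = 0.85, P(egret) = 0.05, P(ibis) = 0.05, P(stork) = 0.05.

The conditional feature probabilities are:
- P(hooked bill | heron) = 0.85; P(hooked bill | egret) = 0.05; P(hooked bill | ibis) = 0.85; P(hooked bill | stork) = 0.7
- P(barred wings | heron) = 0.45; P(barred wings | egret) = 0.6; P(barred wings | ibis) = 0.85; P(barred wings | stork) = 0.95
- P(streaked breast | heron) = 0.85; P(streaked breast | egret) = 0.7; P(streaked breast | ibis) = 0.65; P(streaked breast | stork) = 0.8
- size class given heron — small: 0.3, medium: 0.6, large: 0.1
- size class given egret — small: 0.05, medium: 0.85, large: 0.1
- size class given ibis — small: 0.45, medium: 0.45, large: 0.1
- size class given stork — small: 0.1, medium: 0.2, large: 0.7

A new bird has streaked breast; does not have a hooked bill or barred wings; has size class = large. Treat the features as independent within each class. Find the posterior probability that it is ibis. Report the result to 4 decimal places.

0.0094

heron: 0.85 × (1−0.85) × (1−0.45) × 0.85 × 0.1 = 0.005960625
egret: 0.05 × (1−0.05) × (1−0.6) × 0.7 × 0.1 = 0.00133
ibis: 0.05 × (1−0.85) × (1−0.85) × 0.65 × 0.1 = 0.000073125
stork: 0.05 × (1−0.7) × (1−0.95) × 0.8 × 0.7 = 0.00042
P(ibis | x) = 0.000073125 / 0.00778375 ≈ 0.0094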